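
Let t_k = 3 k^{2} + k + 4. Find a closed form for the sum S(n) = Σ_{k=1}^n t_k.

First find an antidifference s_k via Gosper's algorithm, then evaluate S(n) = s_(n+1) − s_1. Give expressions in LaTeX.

The ratio is (k + 3*(k + 1)**2 + 5)/(3*k**2 + k + 4).
Factor: A=1; B=1; C=k**2 + k/3 + 4/3.
Need (1)·f(k+1) − (1)·f(k) = k**2 + k/3 + 4/3.
Bound: deg f ≤ 3.
Coefficient equations give f(k) = k*(k**2 - k + 4)/3.
Get s_k = R·t_k = k*(k**2 - k + 4) with R(k) = B(k−1)f(k)/C(k) = k*(k**2 - k + 4)/(3*k**2 + k + 4).
Verify: 3*k**2 + k + 4 matches t_k.
Telescope: S(n) = s_(n+1) − s_(1) = n**3 + 2*n**2 + 5*n + 4 − (4) = n*(n**2 + 2*n + 5).

S(n) = n \left(n^{2} + 2 n + 5\right)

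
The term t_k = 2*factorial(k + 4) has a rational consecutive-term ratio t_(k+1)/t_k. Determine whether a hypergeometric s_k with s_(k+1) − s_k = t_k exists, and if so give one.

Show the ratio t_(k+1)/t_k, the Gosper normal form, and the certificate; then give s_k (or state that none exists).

The ratio is k + 5.
Factor: A=k + 5; B=1; C=1.
Solve (k + 5)·f(k+1) − (1)·f(k) = 1.
From deg A=1, deg B=0, deg C=0: d=-1.
Negative degree bound (-1): no f exists, t_k not Gosper-summable.

no hypergeometric antidifference exists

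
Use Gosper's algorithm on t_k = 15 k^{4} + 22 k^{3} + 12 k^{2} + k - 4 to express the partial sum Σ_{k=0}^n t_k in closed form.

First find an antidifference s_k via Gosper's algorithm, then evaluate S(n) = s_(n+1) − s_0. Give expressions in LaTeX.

Compute t_(k+1)/t_k: get (15*k**4 + 82*k**3 + 168*k**2 + 151*k + 46)/(15*k**4 + 22*k**3 + 12*k**2 + k - 4).
Normal form (A,B,C) = (1, 1, k**4 + 22*k**3/15 + 4*k**2/5 + k/15 - 4/15).
Solve (1)·f(k+1) − (1)·f(k) = k**4 + 22*k**3/15 + 4*k**2/5 + k/15 - 4/15.
From deg A=0, deg B=0, deg C=4: d=5.
Solving with deg f ≤ 5: f(k) = k*(k + 1)*(3*k**3 - 5*k**2 + 3*k - 3)/15.
Certificate R = B(k−1)f/C = k*(3*k**3 - 5*k**2 + 3*k - 3)/(15*k**3 + 7*k**2 + 5*k - 4) gives s_k = k*(3*k**4 - 2*k**3 - 2*k**2 - 3).
Check: Δs_k = 15*k**4 + 22*k**3 + 12*k**2 + k - 4. ✓
Evaluate: s_(n+1) = 3*n**5 + 13*n**4 + 20*n**3 + 12*n**2 - 2*n - 4; subtract s_(0) = 0 ⇒ S(n) = 3*n**5 + 13*n**4 + 20*n**3 + 12*n**2 - 2*n - 4.

S(n) = 3 n^{5} + 13 n^{4} + 20 n^{3} + 12 n^{2} - 2 n - 4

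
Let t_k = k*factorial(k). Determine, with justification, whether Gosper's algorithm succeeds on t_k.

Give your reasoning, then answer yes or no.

t_(k+1)/t_k = (k + 1)**2/k.
A = k + 1, B = 1, C = k.
Key eq: (k + 1)·f(k+1) = (1)·f(k) + (k).
Degrees (1,0,1) ⇒ d ≤ 0.
Coefficient equations give f(k) = 1.
So s_k = (B(k−1)f/C)·t_k = (1/k)·t_k = factorial(k).
Verify: k*factorial(k) matches t_k.

Yes. s_k = factorial(k).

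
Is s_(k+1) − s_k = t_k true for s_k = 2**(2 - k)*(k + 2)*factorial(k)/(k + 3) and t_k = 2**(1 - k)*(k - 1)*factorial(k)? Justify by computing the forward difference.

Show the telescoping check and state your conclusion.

Invalid: residual -2**(1 - k)*(k**2 + 2*k - 5)*factorial(k)/((k + 3)*(k + 4)) ≠ 0.

s_(k+1) = 2**(1 - k)*(k + 3)*factorial(k + 1)/(k + 4)
s_(k+1) − s_k = 2**(1 - k)*(k**3 + 5*k**2 + 3*k - 7)*factorial(k)/((k + 3)*(k + 4))
(s_(k+1) − s_k) − t_k = -2**(1 - k)*(k**2 + 2*k - 5)*factorial(k)/((k + 3)*(k + 4))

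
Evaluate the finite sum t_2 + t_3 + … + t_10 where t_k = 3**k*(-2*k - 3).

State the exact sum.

Σ = -1948599

Step 1: r(k) = 3*(2*k + 5)/(2*k + 3).
So A=3 and B=1, with C=k + 3/2.
Set up (3)·f(k+1) − (1)·f(k) − (k + 3/2) = 0.
Bound: deg f ≤ 1.
Solve for f: f(k) = k/2 (degree 1 ≤ 1).
Certificate R = B(k−1)f/C = k/(2*k + 3) gives s_k = -3**k*k.
Verify: 3**k*(-2*k - 3) matches t_k.
Sum = s_(11) − s_(2); s_(11) = -1948617, s_(2) = -18 ⇒ -1948599.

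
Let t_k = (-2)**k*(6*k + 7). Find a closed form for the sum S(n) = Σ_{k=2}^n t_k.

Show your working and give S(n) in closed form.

Compute t_(k+1)/t_k: get 2*(-6*k - 13)/(6*k + 7).
Normal form (A,B,C) = (-2, 1, k + 7/6).
Set up (-2)·f(k+1) − (1)·f(k) − (k + 7/6) = 0.
d = 1 from the (0,0,1) case.
Solve for f: f(k) = -(2*k + 1)/6 (degree 1 ≤ 1).
Get s_k = R·t_k = (-2)**k*(-2*k - 1) with R(k) = B(k−1)f(k)/C(k) = -(2*k + 1)/(6*k + 7).
s_(k+1) − s_k = (-2)**k*(6*k + 7) = t_k.
s_(n+1) = 2*(-2)**n*(2*n + 3) and s_(2) = -20, so S(n) = 4*(-2)**n*n + 6*(-2)**n + 20.

S(n) = 4*(-2)**n*n + 6*(-2)**n + 20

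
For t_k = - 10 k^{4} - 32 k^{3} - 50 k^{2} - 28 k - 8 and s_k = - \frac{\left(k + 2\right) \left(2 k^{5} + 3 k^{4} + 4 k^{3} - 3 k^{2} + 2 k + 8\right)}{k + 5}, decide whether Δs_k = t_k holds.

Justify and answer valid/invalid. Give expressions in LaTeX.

s_(k+1) = (-2*k**6 - 19*k**5 - 75*k**4 - 155*k**3 - 171*k**2 - 106*k - 48)/(k + 6)
s_(k+1) − s_k = (-10*k**6 - 118*k**5 - 465*k**4 - 920*k**3 - 973*k**2 - 490*k - 144)/(k**2 + 11*k + 30)
(s_(k+1) − s_k) − t_k = 3*(8*k**5 + 79*k**4 + 206*k**3 + 281*k**2 + 146*k + 32)/(k**2 + 11*k + 30)

Invalid: residual \frac{3 \left(8 k^{5} + 79 k^{4} + 206 k^{3} + 281 k^{2} + 146 k + 32\right)}{k^{2} + 11 k + 30} ≠ 0.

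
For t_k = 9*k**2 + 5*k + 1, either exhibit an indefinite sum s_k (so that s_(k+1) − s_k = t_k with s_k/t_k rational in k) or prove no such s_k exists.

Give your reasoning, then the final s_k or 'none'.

The ratio is (9*k**2 + 23*k + 15)/(9*k**2 + 5*k + 1).
So A=1 and B=1, with C=k**2 + 5*k/9 + 1/9.
Need (1)·f(k+1) − (1)·f(k) = k**2 + 5*k/9 + 1/9.
deg f ≤ 3 (via 0,0,2).
Match coefficients ⇒ f(k) = k**2*(3*k - 2)/9.
R(k) = B(k−1)·f(k)/C(k) = k**2*(3*k - 2)/(9*k**2 + 5*k + 1); s_k = R·t_k = k**2*(3*k - 2).
Δs = 9*k**2 + 5*k + 1, as required.

s_k = k**2*(3*k - 2)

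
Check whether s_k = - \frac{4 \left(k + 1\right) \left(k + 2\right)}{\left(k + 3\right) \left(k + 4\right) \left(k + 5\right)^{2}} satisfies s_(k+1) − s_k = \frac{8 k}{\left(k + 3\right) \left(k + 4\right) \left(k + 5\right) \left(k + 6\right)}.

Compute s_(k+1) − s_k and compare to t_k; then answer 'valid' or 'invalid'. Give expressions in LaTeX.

s_(k+1) = -4*(k + 2)*(k + 3)/((k + 4)*(k + 5)*(k + 6)**2)
s_(k+1) − s_k = 4*(k + 2)*((k + 1)*(k + 6)**2 - (k + 3)**2*(k + 5))/((k + 3)*(k + 4)*(k + 5)**2*(k + 6)**2)
(s_(k+1) − s_k) − t_k = 12*(-3*k**2 - 17*k - 6)/(k**6 + 29*k**5 + 347*k**4 + 2191*k**3 + 7692*k**2 + 14220*k + 10800)

Invalid: residual \frac{12 \left(- 3 k^{2} - 17 k - 6\right)}{k^{6} + 29 k^{5} + 347 k^{4} + 2191 k^{3} + 7692 k^{2} + 14220 k + 10800} ≠ 0.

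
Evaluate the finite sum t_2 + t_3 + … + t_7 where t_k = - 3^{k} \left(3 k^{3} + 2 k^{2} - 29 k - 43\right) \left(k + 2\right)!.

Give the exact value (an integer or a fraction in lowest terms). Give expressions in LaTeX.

Compute t_(k+1)/t_k: get 3*(3*k**4 + 20*k**3 + 17*k**2 - 115*k - 201)/(3*k**3 + 2*k**2 - 29*k - 43).
Normal form (A,B,C) = (3*k + 9, 1, k**3 + 2*k**2/3 - 29*k/3 - 43/3).
Solve (3*k + 9)·f(k+1) − (1)·f(k) = k**3 + 2*k**2/3 - 29*k/3 - 43/3.
Bound: deg f ≤ 2.
Solve for f: f(k) = (k**2 - 4*k - 2)/3 (degree 2 ≤ 2).
So s_k = (B(k−1)f/C)·t_k = ((k**2 - 4*k - 2)/(3*k**3 + 2*k**2 - 29*k - 43))·t_k = 3**k*(-k**2 + 4*k + 2)*factorial(k + 2).
Check: Δs_k = -3**k*(3*k**3 + 2*k**2 - 29*k - 43)*factorial(k + 2). ✓
Σ_(k=2)^(7) t_k = s_(8) − s_(2) = -714256704000 − (1296) = -714256705296.

Σ = -714256705296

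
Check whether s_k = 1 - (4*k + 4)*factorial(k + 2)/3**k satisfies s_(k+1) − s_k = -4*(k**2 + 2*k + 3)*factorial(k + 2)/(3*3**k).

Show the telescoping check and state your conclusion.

valid; difference matches t_k

s_(k+1) = -3**(-k - 1)*(4*k + 8)*factorial(k + 3) + 1
s_(k+1) − s_k = -4*(k**2 + 2*k + 3)*factorial(k + 2)/(3*3**k)
(s_(k+1) − s_k) − t_k = 0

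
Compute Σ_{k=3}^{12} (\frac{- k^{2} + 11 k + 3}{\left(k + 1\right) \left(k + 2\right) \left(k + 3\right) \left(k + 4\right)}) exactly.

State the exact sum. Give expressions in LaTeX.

Σ = 17/224

Step 1: r(k) = (k + 1)*(11*k - (k + 1)**2 + 14)/((k + 5)*(-k**2 + 11*k + 3)).
Gosper form: A/B · C(k+1)/C(k) with A=k + 1, B=k + 5, C=k**2 - 11*k - 3.
Need (k + 1)·f(k+1) − (k + 4)·f(k) = k**2 - 11*k - 3.
Bound: deg f ≤ 3.
Coefficient equations give f(k) = -k*(k**2 + 9*k - 1)/3.
So s_k = (B(k−1)f/C)·t_k = (-k*(k + 4)*(k**2 + 9*k - 1)/(3*(k**2 - 11*k - 3)))·t_k = k*(k**2 + 9*k - 1)/(3*(k + 1)*(k + 2)*(k + 3)).
Verify: (-k**2 + 11*k + 3)/(k**4 + 10*k**3 + 35*k**2 + 50*k + 24) matches t_k.
Sum = s_(13) − s_(3); s_(13) = 247/672, s_(3) = 7/24 ⇒ 17/224.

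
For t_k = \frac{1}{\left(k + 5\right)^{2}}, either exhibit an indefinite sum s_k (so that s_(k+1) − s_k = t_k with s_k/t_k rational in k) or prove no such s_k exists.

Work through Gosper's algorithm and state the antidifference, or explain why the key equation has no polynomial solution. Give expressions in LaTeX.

none — t_k is not Gosper-summable

Compute t_(k+1)/t_k: get (k + 5)**2/(k + 6)**2.
Factor: A=k**2 + 10*k + 25; B=k**2 + 12*k + 36; C=1.
f must satisfy (k**2 + 10*k + 25)·f(k+1) − (k**2 + 10*k + 25)·f(k) = 1.
Bound: deg f ≤ 0.
Put f(k) = c0: A·f(k+1) − B(k−1)·f(k) − C = -1; need -1 = 0 — inconsistent ⇒ no f, not summable.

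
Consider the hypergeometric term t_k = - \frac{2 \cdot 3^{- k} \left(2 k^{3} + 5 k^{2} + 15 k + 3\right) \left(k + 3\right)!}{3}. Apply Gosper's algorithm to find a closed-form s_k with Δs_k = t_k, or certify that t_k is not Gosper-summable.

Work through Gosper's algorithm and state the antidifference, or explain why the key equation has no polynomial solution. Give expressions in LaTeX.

t_(k+1)/t_k = (2*k**4 + 19*k**3 + 75*k**2 + 149*k + 100)/(3*(2*k**3 + 5*k**2 + 15*k + 3)).
Take A(k)=k/3 + 4/3, B(k)=1, C(k)=k**3 + 5*k**2/2 + 15*k/2 + 3/2.
f must satisfy (k/3 + 4/3)·f(k+1) − (1)·f(k) = k**3 + 5*k**2/2 + 15*k/2 + 3/2.
d = 2 from the (1,0,3) case.
Match coefficients ⇒ f(k) = 3*(k - 1)*(2*k + 1)/2.
R(k) = B(k−1)·f(k)/C(k) = 3*(k - 1)*(2*k + 1)/(2*k**3 + 5*k**2 + 15*k + 3); s_k = R·t_k = -2*(k - 1)*(2*k + 1)*factorial(k + 3)/3**k.
s_(k+1) − s_k = -2*(2*k**3 + 5*k**2 + 15*k + 3)*factorial(k + 3)/(3*3**k) = t_k.

s_k = - 2 \cdot 3^{- k} \left(k - 1\right) \left(2 k + 1\right) \left(k + 3\right)!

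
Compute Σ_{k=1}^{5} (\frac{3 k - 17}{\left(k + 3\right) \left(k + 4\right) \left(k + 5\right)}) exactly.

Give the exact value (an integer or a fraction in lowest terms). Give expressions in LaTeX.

Σ = -37/180

t_(k+1)/t_k = (k + 3)*(3*k - 14)/((k + 6)*(3*k - 17)).
Factor: A=k + 3; B=k + 6; C=k - 17/3.
f must satisfy (k + 3)·f(k+1) − (k + 5)·f(k) = k - 17/3.
From deg A=1, deg B=1, deg C=1: d=2.
A polynomial solution: f(k) = -k*(k + 16)/9.
Then R = B(k−1)f/C = -k*(k + 5)*(k + 16)/(3*(3*k - 17)), so s_k = R(k)·t_k = k*(-k - 16)/(3*(k + 3)*(k + 4)).
Δs = (3*k - 17)/(k**3 + 12*k**2 + 47*k + 60), as required.
Σ_(k=1)^(5) t_k = s_(6) − s_(1) = -22/45 − (-17/60) = -37/180.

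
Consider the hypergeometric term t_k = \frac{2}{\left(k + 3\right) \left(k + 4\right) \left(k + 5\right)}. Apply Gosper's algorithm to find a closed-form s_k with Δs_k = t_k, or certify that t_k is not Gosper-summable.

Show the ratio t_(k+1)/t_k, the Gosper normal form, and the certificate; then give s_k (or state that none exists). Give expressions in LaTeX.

r(k) = (k + 3)/(k + 6) after simplifying.
Take A(k)=k + 3, B(k)=k + 6, C(k)=1.
Need (k + 3)·f(k+1) − (k + 5)·f(k) = 1.
Degrees (1,1,0) ⇒ d ≤ 2.
Coefficient equations give f(k) = k*(k + 7)/24.
Get s_k = R·t_k = k*(k + 7)/(12*(k + 3)*(k + 4)) with R(k) = B(k−1)f(k)/C(k) = k*(k + 5)*(k + 7)/24.
Verify: 2/(k**3 + 12*k**2 + 47*k + 60) matches t_k.

s_k = \frac{k \left(k + 7\right)}{12 \left(k + 3\right) \left(k + 4\right)}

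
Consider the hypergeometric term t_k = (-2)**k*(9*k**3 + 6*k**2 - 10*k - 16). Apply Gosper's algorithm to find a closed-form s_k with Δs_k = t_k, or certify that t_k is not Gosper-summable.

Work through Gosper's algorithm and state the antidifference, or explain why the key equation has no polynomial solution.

s_k = (-2)**k*(-3*k**3 + 4*k**2 + 4*k + 2)

Compute t_(k+1)/t_k: get 2*(-9*k**3 - 33*k**2 - 29*k + 11)/(9*k**3 + 6*k**2 - 10*k - 16).
Factor: A=-2; B=1; C=k**3 + 2*k**2/3 - 10*k/9 - 16/9.
Set up (-2)·f(k+1) − (1)·f(k) − (k**3 + 2*k**2/3 - 10*k/9 - 16/9) = 0.
d = 3 from the (0,0,3) case.
A polynomial solution: f(k) = -(3*k**3 - 4*k**2 - 4*k - 2)/9.
Certificate R = B(k−1)f/C = -(3*k**3 - 4*k**2 - 4*k - 2)/(9*k**3 + 6*k**2 - 10*k - 16) gives s_k = (-2)**k*(-3*k**3 + 4*k**2 + 4*k + 2).
s_(k+1) − s_k = (-2)**k*(9*k**3 + 6*k**2 - 10*k - 16) = t_k.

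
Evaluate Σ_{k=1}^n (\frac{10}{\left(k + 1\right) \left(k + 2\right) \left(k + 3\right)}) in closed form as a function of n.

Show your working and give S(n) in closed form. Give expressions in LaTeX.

The ratio is (k + 1)/(k + 4).
Take A(k)=k + 1, B(k)=k + 4, C(k)=1.
Need (k + 1)·f(k+1) − (k + 3)·f(k) = 1.
d = 2 from the (1,1,0) case.
Match coefficients ⇒ f(k) = k*(k + 3)/4.
So s_k = (B(k−1)f/C)·t_k = (k*(k + 3)**2/4)·t_k = 5*k*(k + 3)/(2*(k + 1)*(k + 2)).
Verify: 10/(k**3 + 6*k**2 + 11*k + 6) matches t_k.
Evaluate: s_(n+1) = 5*(n**2 + 5*n + 4)/(2*(n**2 + 5*n + 6)); subtract s_(1) = 5/3 ⇒ S(n) = 5*n*(n + 5)/(6*(n**2 + 5*n + 6)).

S(n) = \frac{5 n \left(n + 5\right)}{6 \left(n^{2} + 5 n + 6\right)}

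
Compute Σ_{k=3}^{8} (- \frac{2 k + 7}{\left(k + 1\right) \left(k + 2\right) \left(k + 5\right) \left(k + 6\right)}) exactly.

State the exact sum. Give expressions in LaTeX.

Σ = -27/1120

Ratio r(k) = (k + 1)*(k + 5)*(2*k + 9)/((k + 3)*(k + 7)*(2*k + 7)).
Gosper form: A/B · C(k+1)/C(k) with A=k + 1, B=k + 7, C=k**3 + 21*k**2/2 + 73*k/2 + 42.
Solve (k + 1)·f(k+1) − (k + 6)·f(k) = k**3 + 21*k**2/2 + 73*k/2 + 42.
Degrees (1,1,3) ⇒ d ≤ 5.
Coefficient equations give f(k) = k*(k + 2)*(k + 3)*(k + 4)*(k + 6)/10.
Get s_k = R·t_k = k*(-k - 6)/(5*(k**2 + 6*k + 5)) with R(k) = B(k−1)f(k)/C(k) = k*(k + 2)*(k + 6)**2/(5*(2*k + 7)).
Check: Δs_k = (-2*k - 7)/(k**4 + 14*k**3 + 65*k**2 + 112*k + 60). ✓
Sum = s_(9) − s_(3); s_(9) = -27/140, s_(3) = -27/160 ⇒ -27/1120.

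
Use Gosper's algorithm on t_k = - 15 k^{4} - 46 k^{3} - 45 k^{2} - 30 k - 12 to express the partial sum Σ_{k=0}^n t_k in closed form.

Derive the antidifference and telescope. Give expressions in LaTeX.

Step 1: r(k) = (15*k**4 + 106*k**3 + 273*k**2 + 318*k + 148)/(15*k**4 + 46*k**3 + 45*k**2 + 30*k + 12).
A = 1, B = 1, C = k**4 + 46*k**3/15 + 3*k**2 + 2*k + 4/5.
Key eq: (1)·f(k+1) = (1)·f(k) + (k**4 + 46*k**3/15 + 3*k**2 + 2*k + 4/5).
deg f ≤ 5 (via 0,0,4).
Coefficient equations give f(k) = k*(k + 2)*(3*k**3 - 2*k**2 + k + 2)/15.
R(k) = B(k−1)·f(k)/C(k) = k*(k + 2)*(3*k**3 - 2*k**2 + k + 2)/(15*k**4 + 46*k**3 + 45*k**2 + 30*k + 12); s_k = R·t_k = k*(-3*k**4 - 4*k**3 + 3*k**2 - 4*k - 4).
Check: Δs_k = -15*k**4 - 46*k**3 - 45*k**2 - 30*k - 12. ✓
Telescope: S(n) = s_(n+1) − s_(0) = -3*n**5 - 19*n**4 - 43*n**3 - 49*n**2 - 34*n - 12 − (0) = -3*n**5 - 19*n**4 - 43*n**3 - 49*n**2 - 34*n - 12.

S(n) = - 3 n^{5} - 19 n^{4} - 43 n^{3} - 49 n^{2} - 34 n - 12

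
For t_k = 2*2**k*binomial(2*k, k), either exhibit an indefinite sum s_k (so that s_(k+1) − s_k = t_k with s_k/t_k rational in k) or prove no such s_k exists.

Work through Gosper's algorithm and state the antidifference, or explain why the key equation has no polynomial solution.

The ratio is 4*(2*k + 1)/(k + 1).
Take A(k)=8*k + 4, B(k)=k + 1, C(k)=1.
f must satisfy (8*k + 4)·f(k+1) − (k)·f(k) = 1.
From deg A=1, deg B=1, deg C=0: d=-1.
Negative degree bound (-1): no f exists, t_k not Gosper-summable.

none — t_k is not Gosper-summable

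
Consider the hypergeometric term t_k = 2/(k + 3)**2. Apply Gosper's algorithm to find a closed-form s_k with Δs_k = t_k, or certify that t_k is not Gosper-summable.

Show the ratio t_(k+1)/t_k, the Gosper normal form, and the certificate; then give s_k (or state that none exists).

Compute t_(k+1)/t_k: get (k + 3)**2/(k + 4)**2.
A = k**2 + 6*k + 9, B = k**2 + 8*k + 16, C = 1.
Need (k**2 + 6*k + 9)·f(k+1) − (k**2 + 6*k + 9)·f(k) = 1.
d = 0 from the (2,2,0) case.
f = c0 ⇒ A·f(k+1) − B(k−1)·f(k) − C = -1. The system {-1 = 0} is inconsistent; no antidifference.

not Gosper-summable; s_k does not exist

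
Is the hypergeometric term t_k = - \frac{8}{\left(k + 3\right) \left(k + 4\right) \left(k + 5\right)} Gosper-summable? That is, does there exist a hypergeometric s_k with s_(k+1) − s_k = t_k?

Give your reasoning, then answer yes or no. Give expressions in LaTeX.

t_(k+1)/t_k = (k + 3)/(k + 6).
Take A(k)=k + 3, B(k)=k + 6, C(k)=1.
Key eq: (k + 3)·f(k+1) = (k + 5)·f(k) + (1).
deg f ≤ 2 (via 1,1,0).
A polynomial solution: f(k) = k*(k + 7)/24.
So s_k = (B(k−1)f/C)·t_k = (k*(k + 5)*(k + 7)/24)·t_k = k*(-k - 7)/(3*(k + 3)*(k + 4)).
Verify: -8/(k**3 + 12*k**2 + 47*k + 60) matches t_k.

Yes. s_k = \frac{k \left(- k - 7\right)}{3 \left(k + 3\right) \left(k + 4\right)}.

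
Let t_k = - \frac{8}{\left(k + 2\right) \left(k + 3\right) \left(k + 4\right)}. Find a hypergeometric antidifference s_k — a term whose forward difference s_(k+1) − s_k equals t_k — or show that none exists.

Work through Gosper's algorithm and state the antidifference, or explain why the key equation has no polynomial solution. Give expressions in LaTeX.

Ratio r(k) = (k + 2)/(k + 5).
Factor: A=k + 2; B=k + 5; C=1.
Need (k + 2)·f(k+1) − (k + 4)·f(k) = 1.
d = 2 from the (1,1,0) case.
Match coefficients ⇒ f(k) = k*(k + 5)/12.
So s_k = (B(k−1)f/C)·t_k = (k*(k + 4)*(k + 5)/12)·t_k = 2*k*(-k - 5)/(3*(k + 2)*(k + 3)).
Check: Δs_k = -8/(k**3 + 9*k**2 + 26*k + 24). ✓

s_k = \frac{2 k \left(- k - 5\right)}{3 \left(k + 2\right) \left(k + 3\right)}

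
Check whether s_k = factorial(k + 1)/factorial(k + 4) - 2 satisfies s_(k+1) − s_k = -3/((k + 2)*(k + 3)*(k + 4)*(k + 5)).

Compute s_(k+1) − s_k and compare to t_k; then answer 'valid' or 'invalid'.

Valid — Δs_k = t_k.

s_(k+1) = factorial(k + 2)/factorial(k + 5) - 2
s_(k+1) − s_k = -3/((k + 2)*(k + 3)*(k + 4)*(k + 5))
(s_(k+1) − s_k) − t_k = 0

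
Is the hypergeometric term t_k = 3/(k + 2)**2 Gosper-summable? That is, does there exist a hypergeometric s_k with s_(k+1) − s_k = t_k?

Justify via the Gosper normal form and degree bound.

No — the linear system for f has no solution.

Ratio r(k) = (k + 2)**2/(k + 3)**2.
Normal form (A,B,C) = (k**2 + 4*k + 4, k**2 + 6*k + 9, 1).
Key eq: (k**2 + 4*k + 4)·f(k+1) = (k**2 + 4*k + 4)·f(k) + (1).
Bound: deg f ≤ 0.
Put f(k) = c0: A·f(k+1) − B(k−1)·f(k) − C = -1; need -1 = 0 — inconsistent ⇒ no f, not summable.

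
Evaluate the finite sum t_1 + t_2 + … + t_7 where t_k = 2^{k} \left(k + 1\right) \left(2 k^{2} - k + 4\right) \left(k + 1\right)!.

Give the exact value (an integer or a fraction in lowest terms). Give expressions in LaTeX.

Σ = 4087480312

Step 1: r(k) = 2*(k + 2)**2*(-k + 2*(k + 1)**2 + 3)/((k + 1)*(2*k**2 - k + 4)).
A = 2*k + 4, B = 1, C = k**3 + k**2/2 + 3*k/2 + 2.
Solve (2*k + 4)·f(k+1) − (1)·f(k) = k**3 + k**2/2 + 3*k/2 + 2.
Degrees (1,0,3) ⇒ d ≤ 2.
Match coefficients ⇒ f(k) = (k**2 - 3*k + 4)/2.
Certificate R = B(k−1)f/C = (k**2 - 3*k + 4)/((k + 1)*(2*k**2 - k + 4)) gives s_k = 2**k*(k**2 - 3*k + 4)*factorial(k + 1).
Δs = 2**k*(k + 1)*(2*k**2 - k + 4)*factorial(k + 1), as required.
Σ_(k=1)^(7) t_k = s_(8) − s_(1) = 4087480320 − (8) = 4087480312.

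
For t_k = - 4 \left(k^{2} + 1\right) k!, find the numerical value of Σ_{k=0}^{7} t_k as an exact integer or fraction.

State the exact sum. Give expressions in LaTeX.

Compute t_(k+1)/t_k: get (k + 1)*((k + 1)**2 + 1)/(k**2 + 1).
A = k + 1, B = 1, C = k**2 + 1.
f must satisfy (k + 1)·f(k+1) − (1)·f(k) = k**2 + 1.
d = 1 from the (1,0,2) case.
Match coefficients ⇒ f(k) = k - 1.
Certificate R = B(k−1)f/C = (k - 1)/(k**2 + 1) gives s_k = -4*(k - 1)*factorial(k).
Δs = -4*(k**2 + 1)*factorial(k), as required.
Telescoping: Σ = s_(8) − s_(0) = -1128960 − (4) = -1128964.

Σ = -1128964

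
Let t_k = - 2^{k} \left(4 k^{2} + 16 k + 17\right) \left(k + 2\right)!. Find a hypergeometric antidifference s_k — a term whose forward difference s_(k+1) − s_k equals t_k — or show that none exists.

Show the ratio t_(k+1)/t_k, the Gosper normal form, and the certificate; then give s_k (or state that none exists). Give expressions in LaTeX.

s_k = - 2^{k} \left(2 k + 1\right) \left(k + 2\right)!

r(k) = 2*(4*k**3 + 36*k**2 + 109*k + 111)/(4*k**2 + 16*k + 17) after simplifying.
Gosper form: A/B · C(k+1)/C(k) with A=2*k + 6, B=1, C=k**2 + 4*k + 17/4.
Need (2*k + 6)·f(k+1) − (1)·f(k) = k**2 + 4*k + 17/4.
From deg A=1, deg B=0, deg C=2: d=1.
A polynomial solution: f(k) = (2*k + 1)/4.
So s_k = (B(k−1)f/C)·t_k = ((2*k + 1)/(4*k**2 + 16*k + 17))·t_k = -2**k*(2*k + 1)*factorial(k + 2).
Verify: -2**k*(4*k**2 + 16*k + 17)*factorial(k + 2) matches t_k.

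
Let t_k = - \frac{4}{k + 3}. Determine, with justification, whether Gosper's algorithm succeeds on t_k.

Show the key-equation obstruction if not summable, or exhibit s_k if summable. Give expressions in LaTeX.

Step 1: r(k) = (k + 3)/(k + 4).
So A=k + 3 and B=k + 4, with C=1.
Set up (k + 3)·f(k+1) − (k + 3)·f(k) − (1) = 0.
d = 0 from the (1,1,0) case.
Generic f = c0 gives residual -1; -1 = 0 cannot hold, so t_k is not Gosper-summable.

No — key equation has no polynomial f.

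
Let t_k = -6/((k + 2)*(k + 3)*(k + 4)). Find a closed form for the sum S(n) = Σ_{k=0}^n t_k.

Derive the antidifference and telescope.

t_(k+1)/t_k = (k + 2)/(k + 5).
Normal form (A,B,C) = (k + 2, k + 5, 1).
Set up (k + 2)·f(k+1) − (k + 4)·f(k) − (1) = 0.
From deg A=1, deg B=1, deg C=0: d=2.
A polynomial solution: f(k) = k*(k + 5)/12.
Get s_k = R·t_k = k*(-k - 5)/(2*(k + 2)*(k + 3)) with R(k) = B(k−1)f(k)/C(k) = k*(k + 4)*(k + 5)/12.
s_(k+1) − s_k = -6/(k**3 + 9*k**2 + 26*k + 24) = t_k.
Evaluate: s_(n+1) = (-n**2 - 7*n - 6)/(2*(n**2 + 7*n + 12)); subtract s_(0) = 0 ⇒ S(n) = (-n**2 - 7*n - 6)/(2*(n**2 + 7*n + 12)).

S(n) = (-n**2 - 7*n - 6)/(2*(n**2 + 7*n + 12))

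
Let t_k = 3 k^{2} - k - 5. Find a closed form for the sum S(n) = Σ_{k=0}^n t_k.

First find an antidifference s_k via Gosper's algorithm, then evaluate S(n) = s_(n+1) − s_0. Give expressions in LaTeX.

The ratio is (k - 3*(k + 1)**2 + 6)/(-3*k**2 + k + 5).
Normal form (A,B,C) = (1, 1, k**2 - k/3 - 5/3).
Solve (1)·f(k+1) − (1)·f(k) = k**2 - k/3 - 5/3.
deg f ≤ 3 (via 0,0,2).
Coefficient equations give f(k) = k*(k**2 - 2*k - 4)/3.
So s_k = (B(k−1)f/C)·t_k = (k*(k**2 - 2*k - 4)/(3*k**2 - k - 5))·t_k = k*(k**2 - 2*k - 4).
Check: Δs_k = 3*k**2 - k - 5. ✓
Σ_(k=0)^n t_k = s_(n+1) − s_(0) = (n**3 + n**2 - 5*n - 5) − (0), i.e. n**3 + n**2 - 5*n - 5.

S(n) = n^{3} + n^{2} - 5 n - 5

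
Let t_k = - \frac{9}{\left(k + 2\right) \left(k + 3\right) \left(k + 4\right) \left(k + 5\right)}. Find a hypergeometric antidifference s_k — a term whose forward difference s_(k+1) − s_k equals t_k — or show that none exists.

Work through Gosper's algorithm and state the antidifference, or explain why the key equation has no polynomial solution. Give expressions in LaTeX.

s_k = \frac{k \left(- k^{2} - 9 k - 26\right)}{8 \left(k + 2\right) \left(k + 3\right) \left(k + 4\right)}

t_(k+1)/t_k = (k + 2)/(k + 6).
A = k + 2, B = k + 6, C = 1.
Solve (k + 2)·f(k+1) − (k + 5)·f(k) = 1.
deg f ≤ 3 (via 1,1,0).
Coefficient equations give f(k) = k*(k**2 + 9*k + 26)/72.
R(k) = B(k−1)·f(k)/C(k) = k*(k + 5)*(k**2 + 9*k + 26)/72; s_k = R·t_k = k*(-k**2 - 9*k - 26)/(8*(k + 2)*(k + 3)*(k + 4)).
Verify: -9/(k**4 + 14*k**3 + 71*k**2 + 154*k + 120) matches t_k.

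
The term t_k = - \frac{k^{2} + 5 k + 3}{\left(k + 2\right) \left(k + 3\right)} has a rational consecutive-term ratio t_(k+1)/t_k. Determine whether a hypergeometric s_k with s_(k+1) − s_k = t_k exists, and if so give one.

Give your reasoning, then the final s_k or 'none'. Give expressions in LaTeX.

s_k = \frac{k \left(- 2 k - 1\right)}{2 \left(k + 2\right)}

t_(k+1)/t_k = (k + 2)*(5*k + (k + 1)**2 + 8)/((k + 4)*(k**2 + 5*k + 3)).
Gosper form: A/B · C(k+1)/C(k) with A=k + 2, B=k + 4, C=k**2 + 5*k + 3.
Key eq: (k + 2)·f(k+1) = (k + 3)·f(k) + (k**2 + 5*k + 3).
d = 2 from the (1,1,2) case.
Solve for f: f(k) = k*(2*k + 1)/2 (degree 2 ≤ 2).
Get s_k = R·t_k = k*(-2*k - 1)/(2*(k + 2)) with R(k) = B(k−1)f(k)/C(k) = k*(k + 3)*(2*k + 1)/(2*(k**2 + 5*k + 3)).
Verify: (-k**2 - 5*k - 3)/(k**2 + 5*k + 6) matches t_k.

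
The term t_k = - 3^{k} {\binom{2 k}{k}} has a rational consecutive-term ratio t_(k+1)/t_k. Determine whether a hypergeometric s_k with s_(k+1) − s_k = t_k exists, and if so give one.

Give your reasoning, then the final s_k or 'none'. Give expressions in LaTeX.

Compute t_(k+1)/t_k: get 6*(2*k + 1)/(k + 1).
Take A(k)=12*k + 6, B(k)=k + 1, C(k)=1.
Need (12*k + 6)·f(k+1) − (k)·f(k) = 1.
deg f ≤ -1 (via 1,1,0).
deg f ≤ -1 is impossible — no certificate.

none (Gosper's algorithm certifies no s_k)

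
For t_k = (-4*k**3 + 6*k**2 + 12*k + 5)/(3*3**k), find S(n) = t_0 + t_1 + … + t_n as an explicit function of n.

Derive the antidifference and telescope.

r(k) = (4*k**3 + 6*k**2 - 12*k - 19)/(3*(4*k**3 - 6*k**2 - 12*k - 5)) after simplifying.
Take A(k)=1/3, B(k)=1, C(k)=k**3 - 3*k**2/2 - 3*k - 5/4.
Key eq: (1/3)·f(k+1) = (1)·f(k) + (k**3 - 3*k**2/2 - 3*k - 5/4).
deg f ≤ 3 (via 0,0,3).
Solving with deg f ≤ 3: f(k) = -3*(2*k**3 - 3*k - 3)/4.
Then R = B(k−1)f/C = -3*(2*k**3 - 3*k - 3)/(4*k**3 - 6*k**2 - 12*k - 5), so s_k = R(k)·t_k = (2*k**3 - 3*k - 3)/3**k.
Verify: (-4*k**3 + 6*k**2 + 12*k + 5)/(3*3**k) matches t_k.
Σ_(k=0)^n t_k = s_(n+1) − s_(0) = (3**(-n - 1)*(2*n**3 + 6*n**2 + 3*n - 4)) − (-3), i.e. 3**(-n - 1)*(3**(n + 2) + 2*n**3 + 6*n**2 + 3*n - 4).

S(n) = 3**(-n - 1)*(3**(n + 2) + 2*n**3 + 6*n**2 + 3*n - 4)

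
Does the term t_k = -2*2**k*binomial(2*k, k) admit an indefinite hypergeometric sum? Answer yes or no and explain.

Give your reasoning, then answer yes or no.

r(k) = 4*(2*k + 1)/(k + 1) after simplifying.
So A=8*k + 4 and B=k + 1, with C=1.
Key eq: (8*k + 4)·f(k+1) = (k)·f(k) + (1).
d = -1 from the (1,1,0) case.
deg f ≤ -1 is impossible — no certificate.

No — negative degree bound, so no certificate f.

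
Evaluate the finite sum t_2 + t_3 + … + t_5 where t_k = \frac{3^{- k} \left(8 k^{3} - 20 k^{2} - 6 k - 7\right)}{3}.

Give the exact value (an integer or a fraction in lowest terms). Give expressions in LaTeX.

Step 1: r(k) = (8*k**3 + 4*k**2 - 22*k - 25)/(3*(8*k**3 - 20*k**2 - 6*k - 7)).
So A=1/3 and B=1, with C=k**3 - 5*k**2/2 - 3*k/4 - 7/8.
Key eq: (1/3)·f(k+1) = (1)·f(k) + (k**3 - 5*k**2/2 - 3*k/4 - 7/8).
deg f ≤ 3 (via 0,0,3).
Match coefficients ⇒ f(k) = -3*(4*k**3 - 4*k**2 - k - 4)/8.
R(k) = B(k−1)·f(k)/C(k) = -3*(4*k**3 - 4*k**2 - k - 4)/(8*k**3 - 20*k**2 - 6*k - 7); s_k = R·t_k = (-4*k**3 + 4*k**2 + k + 4)/3**k.
Check: Δs_k = (8*k**3 - 20*k**2 - 6*k - 7)/(3*3**k). ✓
Evaluate s at k=6 and k=2: -710/729 and -10/9; difference 100/729.

Σ = 100/729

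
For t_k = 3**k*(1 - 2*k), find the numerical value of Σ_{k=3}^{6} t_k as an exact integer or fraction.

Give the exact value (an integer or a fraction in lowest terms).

Step 1: r(k) = 3*(2*k + 1)/(2*k - 1).
Normal form (A,B,C) = (3, 1, k - 1/2).
Key eq: (3)·f(k+1) = (1)·f(k) + (k - 1/2).
deg f ≤ 1 (via 0,0,1).
A polynomial solution: f(k) = (k - 2)/2.
Get s_k = R·t_k = 3**k*(2 - k) with R(k) = B(k−1)f(k)/C(k) = (k - 2)/(2*k - 1).
s_(k+1) − s_k = 3**k*(1 - 2*k) = t_k.
Σ_(k=3)^(6) t_k = s_(7) − s_(3) = -10935 − (-27) = -10908.

Σ = -10908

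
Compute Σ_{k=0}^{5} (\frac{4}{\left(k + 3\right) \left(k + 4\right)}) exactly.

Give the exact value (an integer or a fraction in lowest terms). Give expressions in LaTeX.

Ratio r(k) = (k + 3)/(k + 5).
Gosper form: A/B · C(k+1)/C(k) with A=k + 3, B=k + 5, C=1.
Set up (k + 3)·f(k+1) − (k + 4)·f(k) − (1) = 0.
Bound: deg f ≤ 1.
Solve for f: f(k) = k/3 (degree 1 ≤ 1).
R(k) = B(k−1)·f(k)/C(k) = k*(k + 4)/3; s_k = R·t_k = 4*k/(3*(k + 3)).
Verify: 4/(k**2 + 7*k + 12) matches t_k.
Evaluate s at k=6 and k=0: 8/9 and 0; difference 8/9.

Σ = 8/9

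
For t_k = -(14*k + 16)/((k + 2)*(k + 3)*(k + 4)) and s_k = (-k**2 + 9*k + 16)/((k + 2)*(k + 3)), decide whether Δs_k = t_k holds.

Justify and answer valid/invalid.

Valid — Δs_k = t_k.

s_(k+1) = (9*k - (k + 1)**2 + 25)/((k + 3)*(k + 4))
s_(k+1) − s_k = 2*(-7*k - 8)/(k**3 + 9*k**2 + 26*k + 24)
(s_(k+1) − s_k) − t_k = 0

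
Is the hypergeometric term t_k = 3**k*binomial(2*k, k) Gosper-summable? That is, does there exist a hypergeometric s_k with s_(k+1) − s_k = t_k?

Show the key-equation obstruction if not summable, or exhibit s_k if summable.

No; the degree bound rules out any f.

The ratio is 6*(2*k + 1)/(k + 1).
Gosper form: A/B · C(k+1)/C(k) with A=12*k + 6, B=k + 1, C=1.
Set up (12*k + 6)·f(k+1) − (k)·f(k) − (1) = 0.
From deg A=1, deg B=1, deg C=0: d=-1.
d = -1 < 0 ⇒ no nonzero polynomial f; not summable.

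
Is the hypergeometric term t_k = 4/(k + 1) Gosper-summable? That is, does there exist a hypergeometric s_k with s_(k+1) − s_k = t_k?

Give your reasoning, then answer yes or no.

No. Not Gosper-summable.

Compute t_(k+1)/t_k: get (k + 1)/(k + 2).
Factor: A=k + 1; B=k + 2; C=1.
f must satisfy (k + 1)·f(k+1) − (k + 1)·f(k) = 1.
d = 0 from the (1,1,0) case.
Generic f = c0 gives residual -1; -1 = 0 cannot hold, so t_k is not Gosper-summable.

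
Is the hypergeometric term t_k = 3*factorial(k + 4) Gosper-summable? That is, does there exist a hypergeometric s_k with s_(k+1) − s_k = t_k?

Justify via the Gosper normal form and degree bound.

No; the degree bound rules out any f.

The ratio is k + 5.
So A=k + 5 and B=1, with C=1.
Set up (k + 5)·f(k+1) − (1)·f(k) − (1) = 0.
deg f ≤ -1 (via 1,0,0).
Negative degree bound (-1): no f exists, t_k not Gosper-summable.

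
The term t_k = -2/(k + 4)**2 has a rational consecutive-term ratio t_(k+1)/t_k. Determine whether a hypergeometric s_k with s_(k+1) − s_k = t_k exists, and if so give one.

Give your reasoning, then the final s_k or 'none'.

not Gosper-summable; s_k does not exist

Ratio r(k) = (k + 4)**2/(k + 5)**2.
Normal form (A,B,C) = (k**2 + 8*k + 16, k**2 + 10*k + 25, 1).
Key eq: (k**2 + 8*k + 16)·f(k+1) = (k**2 + 8*k + 16)·f(k) + (1).
deg f ≤ 0 (via 2,2,0).
Write f(k) = c0. Then LHS − RHS = -1, requiring -1 = 0: contradictory. No certificate.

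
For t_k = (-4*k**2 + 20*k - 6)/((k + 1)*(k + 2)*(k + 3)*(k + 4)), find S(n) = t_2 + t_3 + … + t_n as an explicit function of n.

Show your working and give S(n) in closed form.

S(n) = (-n**3 + 15*n**2 - 2*n - 12)/(6*(n**3 + 9*n**2 + 26*n + 24))

Ratio r(k) = (2*k**3 - 4*k**2 - 11*k - 5)/(2*k**3 - 47*k + 15).
Normal form (A,B,C) = (k + 1, k + 5, k**2 - 5*k + 3/2).
Set up (k + 1)·f(k+1) − (k + 4)·f(k) − (k**2 - 5*k + 3/2) = 0.
Degrees (1,1,2) ⇒ d ≤ 3.
Solve for f: f(k) = k*(k**2 - 6*k + 23)/12 (degree 3 ≤ 3).
Get s_k = R·t_k = -k*(k**2 - 6*k + 23)/(3*(k + 1)*(k + 2)*(k + 3)) with R(k) = B(k−1)f(k)/C(k) = k*(k + 4)*(k**2 - 6*k + 23)/(6*(2*k**2 - 10*k + 3)).
Δs = 2*(-2*k**2 + 10*k - 3)/(k**4 + 10*k**3 + 35*k**2 + 50*k + 24), as required.
Telescope: S(n) = s_(n+1) − s_(2) = (-n**3 + 3*n**2 - 14*n - 18)/(3*(n**3 + 9*n**2 + 26*n + 24)) − (-1/6) = (-n**3 + 15*n**2 - 2*n - 12)/(6*(n**3 + 9*n**2 + 26*n + 24)).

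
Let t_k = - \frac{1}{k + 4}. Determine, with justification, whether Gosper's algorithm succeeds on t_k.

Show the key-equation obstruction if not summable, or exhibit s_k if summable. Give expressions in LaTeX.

t_(k+1)/t_k = (k + 4)/(k + 5).
Normal form (A,B,C) = (k + 4, k + 5, 1).
Solve (k + 4)·f(k+1) − (k + 4)·f(k) = 1.
From deg A=1, deg B=1, deg C=0: d=0.
Generic f = c0 gives residual -1; -1 = 0 cannot hold, so t_k is not Gosper-summable.

No — the linear system for f has no solution.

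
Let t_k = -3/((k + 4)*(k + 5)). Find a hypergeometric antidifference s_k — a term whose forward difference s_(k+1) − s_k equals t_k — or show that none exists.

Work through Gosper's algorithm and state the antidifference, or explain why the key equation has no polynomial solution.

Step 1: r(k) = (k + 4)/(k + 6).
So A=k + 4 and B=k + 6, with C=1.
Solve (k + 4)·f(k+1) − (k + 5)·f(k) = 1.
deg f ≤ 1 (via 1,1,0).
Solving with deg f ≤ 1: f(k) = k/4.
So s_k = (B(k−1)f/C)·t_k = (k*(k + 5)/4)·t_k = -3*k/(4*k + 16).
Check: Δs_k = -3/(k**2 + 9*k + 20). ✓

s_k = -3*k/(4*k + 16)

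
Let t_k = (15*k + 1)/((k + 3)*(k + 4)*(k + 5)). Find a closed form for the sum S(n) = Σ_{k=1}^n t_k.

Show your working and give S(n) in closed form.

t_(k+1)/t_k = (k + 3)*(15*k + 16)/((k + 6)*(15*k + 1)).
Gosper form: A/B · C(k+1)/C(k) with A=k + 3, B=k + 6, C=k + 1/15.
Need (k + 3)·f(k+1) − (k + 5)·f(k) = k + 1/15.
Bound: deg f ≤ 2.
Solve for f: f(k) = k*(23*k - 19)/180 (degree 2 ≤ 2).
Certificate R = B(k−1)f/C = k*(k + 5)*(23*k - 19)/(12*(15*k + 1)) gives s_k = k*(23*k - 19)/(12*(k + 3)*(k + 4)).
Δs = (15*k + 1)/(k**3 + 12*k**2 + 47*k + 60), as required.
Telescope: S(n) = s_(n+1) − s_(1) = (23*n**2 + 27*n + 4)/(12*(n**2 + 9*n + 20)) − (1/60) = n*(19*n + 21)/(10*(n**2 + 9*n + 20)).

S(n) = n*(19*n + 21)/(10*(n**2 + 9*n + 20))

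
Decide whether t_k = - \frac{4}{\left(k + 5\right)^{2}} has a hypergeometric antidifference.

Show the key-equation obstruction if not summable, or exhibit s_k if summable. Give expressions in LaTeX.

No; the coefficient equations for f are inconsistent.

The ratio is (k + 5)**2/(k + 6)**2.
Gosper form: A/B · C(k+1)/C(k) with A=k**2 + 10*k + 25, B=k**2 + 12*k + 36, C=1.
Set up (k**2 + 10*k + 25)·f(k+1) − (k**2 + 10*k + 25)·f(k) − (1) = 0.
d = 0 from the (2,2,0) case.
Write f(k) = c0. Then LHS − RHS = -1, requiring -1 = 0: contradictory. No certificate.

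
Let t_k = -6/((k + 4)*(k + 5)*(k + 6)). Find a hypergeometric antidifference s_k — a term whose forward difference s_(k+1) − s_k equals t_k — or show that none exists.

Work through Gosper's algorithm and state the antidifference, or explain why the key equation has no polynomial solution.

s_k = 3*k*(-k - 9)/(20*(k + 4)*(k + 5))

r(k) = (k + 4)/(k + 7) after simplifying.
Factor: A=k + 4; B=k + 7; C=1.
Set up (k + 4)·f(k+1) − (k + 6)·f(k) − (1) = 0.
d = 2 from the (1,1,0) case.
Solve for f: f(k) = k*(k + 9)/40 (degree 2 ≤ 2).
So s_k = (B(k−1)f/C)·t_k = (k*(k + 6)*(k + 9)/40)·t_k = 3*k*(-k - 9)/(20*(k + 4)*(k + 5)).
Check: Δs_k = -6/(k**3 + 15*k**2 + 74*k + 120). ✓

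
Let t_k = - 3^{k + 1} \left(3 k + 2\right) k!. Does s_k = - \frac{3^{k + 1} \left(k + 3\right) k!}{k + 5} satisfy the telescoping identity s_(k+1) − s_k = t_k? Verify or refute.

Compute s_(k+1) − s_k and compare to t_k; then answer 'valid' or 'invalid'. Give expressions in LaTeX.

Invalid: residual \frac{6 \cdot 3^{k} \left(3 k^{2} + 17 k + 9\right) k!}{\left(k + 5\right) \left(k + 6\right)} ≠ 0.

s_(k+1) = -3**(k + 2)*(k + 4)*factorial(k + 1)/(k + 6)
s_(k+1) − s_k = -3**(k + 1)*(3*k**3 + 29*k**2 + 78*k + 42)*factorial(k)/((k + 5)*(k + 6))
(s_(k+1) − s_k) − t_k = 6*3**k*(3*k**2 + 17*k + 9)*factorial(k)/((k + 5)*(k + 6))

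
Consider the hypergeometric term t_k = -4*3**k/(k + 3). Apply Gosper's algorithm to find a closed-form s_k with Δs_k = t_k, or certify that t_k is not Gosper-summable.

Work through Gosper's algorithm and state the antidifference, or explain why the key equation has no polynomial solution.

t_(k+1)/t_k = 3*(k + 3)/(k + 4).
A = 3*k + 9, B = k + 4, C = 1.
Need (3*k + 9)·f(k+1) − (k + 3)·f(k) = 1.
deg f ≤ -1 (via 1,1,0).
Bound -1 < 0, so the key equation has no polynomial solution.

none — t_k is not Gosper-summable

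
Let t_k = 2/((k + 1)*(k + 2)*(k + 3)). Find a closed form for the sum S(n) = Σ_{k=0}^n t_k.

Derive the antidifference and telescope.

Step 1: r(k) = (k + 1)/(k + 4).
A = k + 1, B = k + 4, C = 1.
Solve (k + 1)·f(k+1) − (k + 3)·f(k) = 1.
From deg A=1, deg B=1, deg C=0: d=2.
Solving with deg f ≤ 2: f(k) = k*(k + 3)/4.
Get s_k = R·t_k = k*(k + 3)/(2*(k + 1)*(k + 2)) with R(k) = B(k−1)f(k)/C(k) = k*(k + 3)**2/4.
s_(k+1) − s_k = 2/(k**3 + 6*k**2 + 11*k + 6) = t_k.
s_(n+1) = (n**2 + 5*n + 4)/(2*(n**2 + 5*n + 6)) and s_(0) = 0, so S(n) = (n**2 + 5*n + 4)/(2*(n**2 + 5*n + 6)).

S(n) = (n**2 + 5*n + 4)/(2*(n**2 + 5*n + 6))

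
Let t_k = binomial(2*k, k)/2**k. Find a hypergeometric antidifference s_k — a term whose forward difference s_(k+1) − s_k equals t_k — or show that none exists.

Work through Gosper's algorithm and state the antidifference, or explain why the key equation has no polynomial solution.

none (Gosper's algorithm certifies no s_k)

The ratio is (2*k + 1)/(k + 1).
Factor: A=2*k + 1; B=k + 1; C=1.
Key eq: (2*k + 1)·f(k+1) = (k)·f(k) + (1).
Degrees (1,1,0) ⇒ d ≤ -1.
deg f ≤ -1 is impossible — no certificate.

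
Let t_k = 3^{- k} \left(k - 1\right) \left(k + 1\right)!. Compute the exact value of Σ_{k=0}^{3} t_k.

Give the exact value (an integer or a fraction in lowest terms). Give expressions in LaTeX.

t_(k+1)/t_k = k*(k + 2)/(3*(k - 1)).
A = k/3 + 2/3, B = 1, C = k - 1.
f must satisfy (k/3 + 2/3)·f(k+1) − (1)·f(k) = k - 1.
From deg A=1, deg B=0, deg C=1: d=0.
Solving with deg f ≤ 0: f(k) = 3.
R(k) = B(k−1)·f(k)/C(k) = 3/(k - 1); s_k = R·t_k = 3**(1 - k)*factorial(k + 1).
Check: Δs_k = (k - 1)*factorial(k + 1)/3**k. ✓
Sum = s_(4) − s_(0); s_(4) = 40/9, s_(0) = 3 ⇒ 13/9.

Σ = 13/9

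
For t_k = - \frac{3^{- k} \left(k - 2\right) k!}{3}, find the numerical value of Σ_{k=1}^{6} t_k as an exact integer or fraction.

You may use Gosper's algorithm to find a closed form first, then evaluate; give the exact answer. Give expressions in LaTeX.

t_(k+1)/t_k = (k**2 - 1)/(3*(k - 2)).
Normal form (A,B,C) = (k/3 + 1/3, 1, k - 2).
Set up (k/3 + 1/3)·f(k+1) − (1)·f(k) − (k - 2) = 0.
d = 0 from the (1,0,1) case.
Coefficient equations give f(k) = 3.
Certificate R = B(k−1)f/C = 3/(k - 2) gives s_k = -factorial(k)/3**k.
Check: Δs_k = -(k - 2)*factorial(k)/(3*3**k). ✓
Telescoping: Σ = s_(7) − s_(1) = -560/243 − (-1/3) = -479/243.

Σ = -479/243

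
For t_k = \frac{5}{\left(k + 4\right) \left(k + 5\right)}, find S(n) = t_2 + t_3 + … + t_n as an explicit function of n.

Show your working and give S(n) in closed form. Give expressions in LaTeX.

S(n) = \frac{5 \left(n - 1\right)}{6 \left(n + 5\right)}

t_(k+1)/t_k = (k + 4)/(k + 6).
Normal form (A,B,C) = (k + 4, k + 6, 1).
Set up (k + 4)·f(k+1) − (k + 5)·f(k) − (1) = 0.
From deg A=1, deg B=1, deg C=0: d=1.
Match coefficients ⇒ f(k) = k/4.
Certificate R = B(k−1)f/C = k*(k + 5)/4 gives s_k = 5*k/(4*(k + 4)).
Δs = 5/(k**2 + 9*k + 20), as required.
s_(n+1) = 5*(n + 1)/(4*(n + 5)) and s_(2) = 5/12, so S(n) = 5*(n - 1)/(6*(n + 5)).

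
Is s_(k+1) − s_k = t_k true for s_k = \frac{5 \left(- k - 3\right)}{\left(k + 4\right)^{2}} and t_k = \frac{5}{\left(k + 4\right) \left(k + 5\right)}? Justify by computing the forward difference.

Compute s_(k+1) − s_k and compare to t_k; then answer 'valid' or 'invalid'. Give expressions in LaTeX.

s_(k+1) = 5*(-k - 4)/(k + 5)**2
s_(k+1) − s_k = 5*(k**2 + 7*k + 11)/(k**4 + 18*k**3 + 121*k**2 + 360*k + 400)
(s_(k+1) − s_k) − t_k = 5*(-2*k - 9)/(k**4 + 18*k**3 + 121*k**2 + 360*k + 400)

Invalid: residual \frac{5 \left(- 2 k - 9\right)}{k^{4} + 18 k^{3} + 121 k^{2} + 360 k + 400} ≠ 0.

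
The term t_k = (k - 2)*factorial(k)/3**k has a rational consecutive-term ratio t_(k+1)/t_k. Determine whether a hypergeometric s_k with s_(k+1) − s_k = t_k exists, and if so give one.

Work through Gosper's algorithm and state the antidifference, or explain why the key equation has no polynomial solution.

s_k = 3**(1 - k)*factorial(k)

t_(k+1)/t_k = (k**2 - 1)/(3*(k - 2)).
Take A(k)=k/3 + 1/3, B(k)=1, C(k)=k - 2.
Solve (k/3 + 1/3)·f(k+1) − (1)·f(k) = k - 2.
From deg A=1, deg B=0, deg C=1: d=0.
Solve for f: f(k) = 3 (degree 0 ≤ 0).
Get s_k = R·t_k = 3**(1 - k)*factorial(k) with R(k) = B(k−1)f(k)/C(k) = 3/(k - 2).
s_(k+1) − s_k = (k - 2)*factorial(k)/3**k = t_k.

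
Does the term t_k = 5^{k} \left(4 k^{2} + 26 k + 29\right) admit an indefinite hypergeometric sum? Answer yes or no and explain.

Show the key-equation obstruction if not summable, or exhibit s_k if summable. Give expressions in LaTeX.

r(k) = 5*(4*k**2 + 34*k + 59)/(4*k**2 + 26*k + 29) after simplifying.
Factor: A=5; B=1; C=k**2 + 13*k/2 + 29/4.
Set up (5)·f(k+1) − (1)·f(k) − (k**2 + 13*k/2 + 29/4) = 0.
deg f ≤ 2 (via 0,0,2).
A polynomial solution: f(k) = (k**2 + 4*k + 1)/4.
Get s_k = R·t_k = 5**k*(k**2 + 4*k + 1) with R(k) = B(k−1)f(k)/C(k) = (k**2 + 4*k + 1)/(4*k**2 + 26*k + 29).
Δs = 5**k*(4*k**2 + 26*k + 29), as required.

Yes. s_k = 5^{k} \left(k^{2} + 4 k + 1\right).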